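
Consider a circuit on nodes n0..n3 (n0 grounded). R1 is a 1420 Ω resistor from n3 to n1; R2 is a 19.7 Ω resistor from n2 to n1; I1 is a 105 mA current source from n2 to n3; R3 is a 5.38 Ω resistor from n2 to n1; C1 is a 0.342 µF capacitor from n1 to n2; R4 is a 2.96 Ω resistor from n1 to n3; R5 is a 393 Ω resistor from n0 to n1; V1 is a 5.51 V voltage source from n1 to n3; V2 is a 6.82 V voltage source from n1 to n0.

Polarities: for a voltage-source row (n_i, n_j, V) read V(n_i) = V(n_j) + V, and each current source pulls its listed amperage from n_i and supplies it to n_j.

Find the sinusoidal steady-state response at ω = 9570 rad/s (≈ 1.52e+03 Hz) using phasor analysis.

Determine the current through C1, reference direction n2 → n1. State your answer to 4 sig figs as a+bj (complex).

-2.008e-05-0.001452j A

MNA unknowns: 3 node voltages V₁..V_3 plus 2 source currents (V1, V2)
R1: Y=0.0007042+0.000j on G[3,1]
R2: Y=0.05076+0.000j on G[2,1]
I1: z[2]−=0.105, z[3]+=0.105
R3: Y=0.1859+0.000j on G[2,1]
C1: Y=0.000+0.003273j on G[1,2]
R4: Y=0.3378+0.000j on G[1,3]
R5: Y=0.002545+0.000j on G[0,1]
V1: row V1−V3=5.51, i_V1 at 1,3
V2: row V1−V0=6.82, i_V2 at 1,0
solve → V1=6.820+0.000j, V2=6.376+0.006136j, V3=1.310+0.000j
aux → i_V1=-1.970+0.000j, i_V2=-0.01735+0.000j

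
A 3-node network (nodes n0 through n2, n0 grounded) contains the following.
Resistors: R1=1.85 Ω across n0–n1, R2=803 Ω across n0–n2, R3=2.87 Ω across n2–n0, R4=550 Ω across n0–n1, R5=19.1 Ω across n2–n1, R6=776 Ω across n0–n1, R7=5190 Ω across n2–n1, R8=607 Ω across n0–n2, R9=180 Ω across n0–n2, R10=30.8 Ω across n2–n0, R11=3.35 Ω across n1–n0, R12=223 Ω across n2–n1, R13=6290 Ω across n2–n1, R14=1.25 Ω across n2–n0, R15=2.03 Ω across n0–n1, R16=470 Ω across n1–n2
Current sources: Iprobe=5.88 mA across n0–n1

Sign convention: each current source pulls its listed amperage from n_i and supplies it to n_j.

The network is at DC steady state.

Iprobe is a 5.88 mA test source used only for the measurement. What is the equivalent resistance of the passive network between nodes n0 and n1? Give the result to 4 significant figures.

Element admittances at DC:
  Y(R1) = 0.5405 S between n0,n1
  Y(R2) = 0.001245 S between n0,n2
  Y(R3) = 0.3484 S between n2,n0
  Y(R4) = 0.001818 S between n0,n1
  Y(R5) = 0.05236 S between n2,n1
  Y(R6) = 0.001289 S between n0,n1
  Y(R7) = 0.0001927 S between n2,n1
  Y(R8) = 0.001647 S between n0,n2
  Y(R9) = 0.005556 S between n0,n2
  Y(R10) = 0.03247 S between n2,n0
  Y(R11) = 0.2985 S between n1,n0
  Y(R12) = 0.004484 S between n2,n1
  Y(R13) = 0.0001590 S between n2,n1
  Y(R14) = 0.8000 S between n2,n0
  Y(R15) = 0.4926 S between n0,n1
  Y(R16) = 0.002128 S between n1,n2
  Iprobe: injects 0.00588 A into n1 (from n0)
Assemble and solve the 2×2 MNA system:
  V(n1)=0.004226  V(n2)=0.0002008

R_eq = 0.7188 Ω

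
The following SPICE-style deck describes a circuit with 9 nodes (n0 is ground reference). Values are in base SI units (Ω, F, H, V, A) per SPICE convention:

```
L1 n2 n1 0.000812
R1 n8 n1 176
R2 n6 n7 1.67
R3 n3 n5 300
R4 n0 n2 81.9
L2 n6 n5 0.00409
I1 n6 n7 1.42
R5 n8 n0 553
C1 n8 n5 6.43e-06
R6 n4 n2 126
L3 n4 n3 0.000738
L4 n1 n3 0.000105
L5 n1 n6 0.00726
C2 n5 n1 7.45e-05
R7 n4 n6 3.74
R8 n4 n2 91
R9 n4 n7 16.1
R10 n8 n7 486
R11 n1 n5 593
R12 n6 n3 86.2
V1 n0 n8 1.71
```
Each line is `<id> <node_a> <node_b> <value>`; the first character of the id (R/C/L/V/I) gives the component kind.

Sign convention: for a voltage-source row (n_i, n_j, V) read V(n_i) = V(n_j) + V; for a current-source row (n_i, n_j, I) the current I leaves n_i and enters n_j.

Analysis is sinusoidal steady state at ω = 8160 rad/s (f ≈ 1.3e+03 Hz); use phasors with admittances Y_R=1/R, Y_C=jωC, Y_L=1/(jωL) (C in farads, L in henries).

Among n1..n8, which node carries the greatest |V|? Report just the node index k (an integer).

Element admittances at ω=8160 rad/s:
  Y(L1) = 0.000-0.1509j S between n2,n1
  Y(R1) = 0.005682+0.000j S between n8,n1
  Y(R2) = 0.5988+0.000j S between n6,n7
  Y(R3) = 0.003333+0.000j S between n3,n5
  Y(R4) = 0.01221+0.000j S between n0,n2
  Y(L2) = 0.000-0.02996j S between n6,n5
  I1: injects 1.42 A into n7 (from n6)
  Y(R5) = 0.001808+0.000j S between n8,n0
  Y(C1) = 0.000+0.05247j S between n8,n5
  Y(R6) = 0.007937+0.000j S between n4,n2
  Y(L3) = 0.000-0.1661j S between n4,n3
  Y(L4) = 0.000-1.167j S between n1,n3
  Y(L5) = 0.000-0.01688j S between n1,n6
  Y(C2) = 0.000+0.6079j S between n5,n1
  Y(R7) = 0.2674+0.000j S between n4,n6
  Y(R8) = 0.01099+0.000j S between n4,n2
  Y(R9) = 0.06211+0.000j S between n4,n7
  Y(R10) = 0.002058+0.000j S between n8,n7
  Y(R11) = 0.001686+0.000j S between n1,n5
  Y(R12) = 0.01160+0.000j S between n6,n3
  V1: constraint V(n0)−V(n8) = 1.71
Assemble and solve the 9×9 MNA system:
  V(n1)=-1.627-0.3218j  V(n2)=-1.625-0.1806j  V(n3)=-1.617-0.3241j  V(n4)=-1.547-0.3174j  V(n5)=-1.619-0.2931j  V(n6)=-1.950-0.3615j  V(n7)=0.2300-0.3562j  V(n8)=-1.710+0.000j
  i(V1)=-0.02293-0.002205j

6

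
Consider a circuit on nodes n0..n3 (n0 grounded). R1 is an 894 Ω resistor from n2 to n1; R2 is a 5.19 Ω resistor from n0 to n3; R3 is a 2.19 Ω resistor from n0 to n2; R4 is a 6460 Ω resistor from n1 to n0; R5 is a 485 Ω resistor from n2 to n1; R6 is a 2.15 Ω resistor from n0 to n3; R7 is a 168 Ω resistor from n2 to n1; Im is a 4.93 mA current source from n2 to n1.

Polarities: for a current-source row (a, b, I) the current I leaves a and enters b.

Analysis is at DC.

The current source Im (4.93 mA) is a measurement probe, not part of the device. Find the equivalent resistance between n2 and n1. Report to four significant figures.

R_eq = 107.7 Ω

Element admittances at DC:
  Y(R1) = 0.001119 S between n2,n1
  Y(R2) = 0.1927 S between n0,n3
  Y(R3) = 0.4566 S between n0,n2
  Y(R4) = 0.0001548 S between n1,n0
  Y(R5) = 0.002062 S between n2,n1
  Y(R6) = 0.4651 S between n0,n3
  Y(R7) = 0.005952 S between n2,n1
  Im: injects 0.00493 A into n1 (from n2)
Assemble and solve the 3×3 MNA system:
  V(n1)=0.5306  V(n2)=-0.0001799  V(n3)=0.000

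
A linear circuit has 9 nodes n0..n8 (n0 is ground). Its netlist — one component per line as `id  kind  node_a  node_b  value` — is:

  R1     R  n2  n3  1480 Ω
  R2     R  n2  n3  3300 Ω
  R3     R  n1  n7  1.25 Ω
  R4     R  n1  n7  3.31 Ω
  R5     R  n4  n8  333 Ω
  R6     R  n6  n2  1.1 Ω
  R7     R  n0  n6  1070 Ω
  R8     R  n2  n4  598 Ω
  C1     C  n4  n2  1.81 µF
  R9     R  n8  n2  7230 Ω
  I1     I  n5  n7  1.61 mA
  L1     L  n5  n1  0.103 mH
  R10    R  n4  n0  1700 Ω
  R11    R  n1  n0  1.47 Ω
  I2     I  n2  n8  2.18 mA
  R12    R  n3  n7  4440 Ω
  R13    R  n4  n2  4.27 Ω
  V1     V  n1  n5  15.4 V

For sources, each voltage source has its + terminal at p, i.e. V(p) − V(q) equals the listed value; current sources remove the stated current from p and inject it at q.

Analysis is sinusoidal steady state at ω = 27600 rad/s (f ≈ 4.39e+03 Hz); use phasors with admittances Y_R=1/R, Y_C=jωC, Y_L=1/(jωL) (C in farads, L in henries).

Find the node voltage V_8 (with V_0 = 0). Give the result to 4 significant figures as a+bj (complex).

MNA unknowns: 8 node voltages V₁..V_8 plus 1 source current (V1)
R1: Y=0.0006757+0.000j on G[2,3]
R2: Y=0.0003030+0.000j on G[2,3]
R3: Y=0.8000+0.000j on G[1,7]
R4: Y=0.3021+0.000j on G[1,7]
R5: Y=0.003003+0.000j on G[4,8]
R6: Y=0.9091+0.000j on G[6,2]
R7: Y=0.0009346+0.000j on G[0,6]
R8: Y=0.001672+0.000j on G[2,4]
C1: Y=0.000+0.04996j on G[4,2]
R9: Y=0.0001383+0.000j on G[8,2]
I1: z[5]−=0.00161, z[7]+=0.00161
L1: Y=0.000-0.3518j on G[5,1]
R10: Y=0.0005882+0.000j on G[4,0]
R11: Y=0.6803+0.000j on G[1,0]
I2: z[2]−=0.00218, z[8]+=0.00218
R12: Y=0.0002252+0.000j on G[3,7]
R13: Y=0.2342+0.000j on G[4,2]
V1: row V1−V5=15.4, i_V1 at 1,5
solve → V1=-1.134e-06+1.655e-07j, V2=-0.002755+0.0006154j, V3=-0.001967+0.0005003j, V4=0.005684-0.001168j, V5=-15.40+1.655e-07j, V6=-0.002752+0.0006147j, V7=0.001459+2.677e-07j, V8=0.6993-0.001090j
aux → i_V1=0.001610+5.417j

0.6993-0.001090j V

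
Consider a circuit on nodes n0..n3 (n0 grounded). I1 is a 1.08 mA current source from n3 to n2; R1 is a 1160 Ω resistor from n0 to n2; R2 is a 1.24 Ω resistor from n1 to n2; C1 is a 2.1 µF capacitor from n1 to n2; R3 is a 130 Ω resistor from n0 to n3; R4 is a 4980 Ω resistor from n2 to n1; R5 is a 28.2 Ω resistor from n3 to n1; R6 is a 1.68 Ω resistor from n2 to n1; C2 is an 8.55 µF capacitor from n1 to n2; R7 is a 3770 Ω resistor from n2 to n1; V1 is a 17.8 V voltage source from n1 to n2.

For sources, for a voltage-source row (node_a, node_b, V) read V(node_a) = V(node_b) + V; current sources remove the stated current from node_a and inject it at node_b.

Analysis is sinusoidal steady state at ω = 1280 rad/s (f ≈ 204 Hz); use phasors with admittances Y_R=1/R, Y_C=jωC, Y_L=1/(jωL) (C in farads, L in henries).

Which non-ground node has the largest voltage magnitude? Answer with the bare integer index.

Apply KCL at each of the 3 non-ground nodes and solve the resulting linear system.
Node n1: branches {R2, C1, R4, R5, R6, C2, R7, V1} → V_1 = 2.163+0.000j
Node n2: branches {I1, R1, R2, C1, R4, R6, C2, R7, V1} → V_2 = -15.64+0.000j
Node n3: branches {I1, R3, R5} → V_3 = 1.752+0.000j
Source currents: i(V1)=-24.97-0.2426j

2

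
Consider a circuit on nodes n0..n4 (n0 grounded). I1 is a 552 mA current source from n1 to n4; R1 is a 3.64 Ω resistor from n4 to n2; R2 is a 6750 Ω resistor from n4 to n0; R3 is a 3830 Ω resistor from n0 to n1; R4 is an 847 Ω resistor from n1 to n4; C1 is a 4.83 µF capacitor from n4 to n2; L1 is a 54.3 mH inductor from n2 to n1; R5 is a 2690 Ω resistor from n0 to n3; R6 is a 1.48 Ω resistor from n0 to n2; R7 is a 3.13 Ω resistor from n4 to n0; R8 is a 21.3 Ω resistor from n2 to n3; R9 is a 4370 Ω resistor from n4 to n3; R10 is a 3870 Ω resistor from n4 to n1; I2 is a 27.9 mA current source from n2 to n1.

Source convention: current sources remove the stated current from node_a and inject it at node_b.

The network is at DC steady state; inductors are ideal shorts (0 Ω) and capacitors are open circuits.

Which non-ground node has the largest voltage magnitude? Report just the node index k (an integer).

4

Apply KCL at each of the 4 non-ground nodes and solve the resulting linear system.
Node n1: branches {I1, R3, R4, L1, R10, I2} → V_1 = -0.3590
Node n2: branches {R1, C1, L1, R6, R8, I2} → V_2 = -0.3590
Node n3: branches {R5, R8, R9} → V_3 = -0.3508
Node n4: branches {I1, R1, R2, R4, C1, R7, R9, R10} → V_4 = 0.7596
Source currents: i(L1)=0.5224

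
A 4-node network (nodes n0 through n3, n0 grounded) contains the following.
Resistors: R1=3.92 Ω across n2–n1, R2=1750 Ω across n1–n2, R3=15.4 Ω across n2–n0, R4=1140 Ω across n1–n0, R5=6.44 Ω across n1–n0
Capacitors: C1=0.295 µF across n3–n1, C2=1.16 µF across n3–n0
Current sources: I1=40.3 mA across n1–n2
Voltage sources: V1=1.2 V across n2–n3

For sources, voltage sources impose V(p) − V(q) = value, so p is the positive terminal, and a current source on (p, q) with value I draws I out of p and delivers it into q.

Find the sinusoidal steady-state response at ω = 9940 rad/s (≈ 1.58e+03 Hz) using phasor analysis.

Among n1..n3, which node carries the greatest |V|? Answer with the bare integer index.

Apply KCL at each of the 3 non-ground nodes and solve the resulting linear system.
Node n1: branches {R1, R2, C1, I1, R4, R5} → V_1 = -0.03558+0.04557j
Node n2: branches {R1, R2, R3, I1, V1} → V_2 = 0.1008+0.08560j
Node n3: branches {C1, C2, V1} → V_3 = -1.099+0.08560j
Source currents: i(V1)=-0.001104-0.01579j

3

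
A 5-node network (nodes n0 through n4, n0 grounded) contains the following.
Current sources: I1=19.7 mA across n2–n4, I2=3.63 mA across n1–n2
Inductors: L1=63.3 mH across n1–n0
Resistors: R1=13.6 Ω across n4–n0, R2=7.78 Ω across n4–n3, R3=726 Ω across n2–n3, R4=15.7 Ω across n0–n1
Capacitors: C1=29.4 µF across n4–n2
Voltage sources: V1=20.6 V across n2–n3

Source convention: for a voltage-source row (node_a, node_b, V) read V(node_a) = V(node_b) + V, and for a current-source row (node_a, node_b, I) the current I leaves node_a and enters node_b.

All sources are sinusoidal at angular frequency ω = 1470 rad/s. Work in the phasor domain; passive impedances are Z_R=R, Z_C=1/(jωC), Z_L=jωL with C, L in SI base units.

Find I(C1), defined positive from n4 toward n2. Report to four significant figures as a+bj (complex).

-0.2673-0.7950j A

MNA unknowns: 4 node voltages V₁..V_4 plus 1 source current (V1)
I1: z[2]−=0.0197, z[4]+=0.0197
L1: Y=0.000-0.01075j on G[1,0]
R1: Y=0.07353+0.000j on G[4,0]
R2: Y=0.1285+0.000j on G[4,3]
C1: Y=0.000+0.04322j on G[4,2]
R3: Y=0.001377+0.000j on G[2,3]
I2: z[1]−=0.00363, z[2]+=0.00363
R4: Y=0.06369+0.000j on G[0,1]
V1: row V2−V3=20.6, i_V1 at 2,3
solve → V1=-0.05541-0.009350j, V2=18.44-6.185j, V3=-2.155-6.185j, V4=0.04937+0.000j
aux → i_V1=-0.3118-0.7950j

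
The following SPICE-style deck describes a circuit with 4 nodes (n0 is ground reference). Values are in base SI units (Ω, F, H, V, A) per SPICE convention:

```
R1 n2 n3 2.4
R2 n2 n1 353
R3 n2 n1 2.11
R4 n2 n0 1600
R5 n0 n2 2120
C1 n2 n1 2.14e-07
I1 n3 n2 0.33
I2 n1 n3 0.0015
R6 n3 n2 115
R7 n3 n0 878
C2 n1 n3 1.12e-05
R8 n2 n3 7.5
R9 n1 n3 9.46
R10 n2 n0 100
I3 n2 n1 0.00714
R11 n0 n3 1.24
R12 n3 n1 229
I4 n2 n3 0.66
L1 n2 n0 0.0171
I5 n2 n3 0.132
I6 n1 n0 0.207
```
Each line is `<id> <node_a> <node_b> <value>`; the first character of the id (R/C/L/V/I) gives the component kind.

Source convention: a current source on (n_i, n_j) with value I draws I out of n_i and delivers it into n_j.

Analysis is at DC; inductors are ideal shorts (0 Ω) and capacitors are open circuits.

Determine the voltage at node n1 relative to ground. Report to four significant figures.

-0.2883 V

MNA unknowns: 3 node voltages V₁..V_3 plus 1 source current (L1)
R1: Y=0.4167 on G[2,3]
R2: Y=0.002833 on G[2,1]
R3: Y=0.4739 on G[2,1]
R4: Y=0.0006250 on G[2,0]
R5: Y=0.0004717 on G[0,2]
C1: Y=0.000 on G[2,1]
I1: z[3]−=0.33, z[2]+=0.33
I2: z[1]−=0.0015, z[3]+=0.0015
R6: Y=0.008696 on G[3,2]
R7: Y=0.001139 on G[3,0]
C2: Y=0.000 on G[1,3]
R8: Y=0.1333 on G[2,3]
R9: Y=0.1057 on G[1,3]
R10: Y=0.01000 on G[2,0]
I3: z[2]−=0.00714, z[1]+=0.00714
R11: Y=0.8065 on G[0,3]
R12: Y=0.004367 on G[3,1]
I4: z[2]−=0.66, z[3]+=0.66
L1: row V2−V0=0, i_L1 at 2,0
I5: z[2]−=0.132, z[3]+=0.132
I6: z[1]−=0.207, z[0]+=0.207
solve → V1=-0.2883, V2=0.000, V3=0.2925
aux → i_L1=-0.4432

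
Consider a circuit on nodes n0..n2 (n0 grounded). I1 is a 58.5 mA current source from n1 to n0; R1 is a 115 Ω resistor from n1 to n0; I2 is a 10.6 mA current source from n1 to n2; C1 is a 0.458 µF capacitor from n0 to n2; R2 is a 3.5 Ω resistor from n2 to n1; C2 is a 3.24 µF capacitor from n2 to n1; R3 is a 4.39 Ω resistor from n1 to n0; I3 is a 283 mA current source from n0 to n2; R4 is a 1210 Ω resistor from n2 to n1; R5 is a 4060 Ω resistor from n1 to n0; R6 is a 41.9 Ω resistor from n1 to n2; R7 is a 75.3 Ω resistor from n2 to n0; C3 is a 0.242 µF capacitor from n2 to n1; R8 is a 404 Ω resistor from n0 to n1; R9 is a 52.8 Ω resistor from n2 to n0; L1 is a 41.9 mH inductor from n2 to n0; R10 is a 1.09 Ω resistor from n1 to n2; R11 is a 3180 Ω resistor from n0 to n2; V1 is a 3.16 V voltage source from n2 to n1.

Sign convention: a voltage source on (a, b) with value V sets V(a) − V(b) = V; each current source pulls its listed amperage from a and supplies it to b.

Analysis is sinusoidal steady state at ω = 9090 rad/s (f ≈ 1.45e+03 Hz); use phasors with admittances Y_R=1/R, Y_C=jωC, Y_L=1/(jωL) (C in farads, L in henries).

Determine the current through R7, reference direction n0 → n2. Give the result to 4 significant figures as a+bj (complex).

-0.04791+0.0002711j A

Apply KCL at each of the 2 non-ground nodes and solve the resulting linear system.
Node n1: branches {I1, R1, I2, R2, C2, R3, R4, R5, R6, C3, R8, R10, V1} → V_1 = 0.4477-0.02041j
Node n2: branches {I2, C1, R2, C2, I3, R4, R6, R7, C3, R9, L1, R10, R11, V1} → V_2 = 3.608-0.02041j
Source currents: i(V1)=-3.704-0.1049j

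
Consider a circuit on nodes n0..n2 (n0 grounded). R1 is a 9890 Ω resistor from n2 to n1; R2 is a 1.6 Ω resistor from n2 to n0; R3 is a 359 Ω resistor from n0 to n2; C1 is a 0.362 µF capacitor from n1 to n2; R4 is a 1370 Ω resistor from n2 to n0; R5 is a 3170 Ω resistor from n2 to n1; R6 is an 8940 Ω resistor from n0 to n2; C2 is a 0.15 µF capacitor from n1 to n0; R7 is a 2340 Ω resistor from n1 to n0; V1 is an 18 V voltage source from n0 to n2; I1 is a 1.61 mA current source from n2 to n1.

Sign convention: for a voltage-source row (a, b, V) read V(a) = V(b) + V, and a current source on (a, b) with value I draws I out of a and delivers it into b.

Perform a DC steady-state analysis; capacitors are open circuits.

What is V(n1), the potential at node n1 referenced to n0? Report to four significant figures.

-6.977 V

MNA unknowns: 2 node voltages V₁..V_2 plus 1 source current (V1)
R1: Y=0.0001011 on G[2,1]
R2: Y=0.6250 on G[2,0]
R3: Y=0.002786 on G[0,2]
C1: Y=0.000 on G[1,2]
R4: Y=0.0007299 on G[2,0]
R5: Y=0.0003155 on G[2,1]
R6: Y=0.0001119 on G[0,2]
C2: Y=0.000 on G[1,0]
R7: Y=0.0004274 on G[1,0]
V1: row V0−V2=18, i_V1 at 0,2
I1: z[2]−=0.00161, z[1]+=0.00161
solve → V1=-6.977, V2=-18.00
aux → i_V1=-11.32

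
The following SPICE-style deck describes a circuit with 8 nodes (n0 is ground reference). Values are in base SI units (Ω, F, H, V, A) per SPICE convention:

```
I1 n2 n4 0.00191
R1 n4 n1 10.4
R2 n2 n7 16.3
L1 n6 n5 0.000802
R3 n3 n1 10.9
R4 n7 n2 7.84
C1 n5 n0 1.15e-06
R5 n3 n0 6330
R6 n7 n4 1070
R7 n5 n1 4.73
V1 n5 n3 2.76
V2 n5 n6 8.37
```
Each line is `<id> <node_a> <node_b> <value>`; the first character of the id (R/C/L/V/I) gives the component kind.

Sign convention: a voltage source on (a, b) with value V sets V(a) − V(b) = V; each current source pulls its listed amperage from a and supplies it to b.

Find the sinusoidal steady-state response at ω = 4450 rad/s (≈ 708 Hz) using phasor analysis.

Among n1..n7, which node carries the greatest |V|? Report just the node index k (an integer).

6

Element admittances at ω=4450 rad/s:
  I1: injects 0.00191 A into n4 (from n2)
  Y(R1) = 0.09615+0.000j S between n4,n1
  Y(R2) = 0.06135+0.000j S between n2,n7
  Y(L1) = 0.000-0.2802j S between n6,n5
  Y(R3) = 0.09174+0.000j S between n3,n1
  Y(R4) = 0.1276+0.000j S between n7,n2
  Y(C1) = 0.000+0.005117j S between n5,n0
  Y(R5) = 0.0001580+0.000j S between n3,n0
  Y(R6) = 0.0009346+0.000j S between n7,n4
  Y(R7) = 0.2114+0.000j S between n5,n1
  V1: constraint V(n5)−V(n3) = 2.76
  V2: constraint V(n5)−V(n6) = 8.37
Assemble and solve the 9×9 MNA system:
  V(n1)=-0.8326-0.08512j  V(n2)=-2.886-0.08512j  V(n3)=-2.757-0.08512j  V(n4)=-0.8326-0.08512j  V(n5)=0.002628-0.08512j  V(n6)=-8.367-0.08512j  V(n7)=-2.876-0.08512j
  i(V1)=-0.1770-1.345e-05j  i(V2)=0.000+2.345j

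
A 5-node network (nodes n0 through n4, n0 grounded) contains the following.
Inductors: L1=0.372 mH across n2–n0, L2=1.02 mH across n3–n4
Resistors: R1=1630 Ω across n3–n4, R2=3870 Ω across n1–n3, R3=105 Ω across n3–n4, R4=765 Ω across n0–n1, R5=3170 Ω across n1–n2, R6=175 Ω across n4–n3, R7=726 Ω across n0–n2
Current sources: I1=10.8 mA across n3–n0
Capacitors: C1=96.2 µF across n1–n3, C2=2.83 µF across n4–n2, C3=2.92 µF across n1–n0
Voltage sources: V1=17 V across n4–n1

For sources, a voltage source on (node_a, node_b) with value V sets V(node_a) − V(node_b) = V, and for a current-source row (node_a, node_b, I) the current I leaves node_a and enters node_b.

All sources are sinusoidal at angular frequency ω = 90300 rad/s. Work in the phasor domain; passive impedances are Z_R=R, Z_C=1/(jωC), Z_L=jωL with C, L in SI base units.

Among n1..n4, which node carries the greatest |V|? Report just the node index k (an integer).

2

MNA unknowns: 4 node voltages V₁..V_4 plus 1 source current (V1)
L1: Y=0.000-0.02977j on G[2,0]
R1: Y=0.0006135+0.000j on G[3,4]
R2: Y=0.0002584+0.000j on G[1,3]
R3: Y=0.009524+0.000j on G[3,4]
I1: z[3]−=0.0108, z[0]+=0.0108
R4: Y=0.001307+0.000j on G[0,1]
C1: Y=0.000+8.687j on G[1,3]
R5: Y=0.0003155+0.000j on G[1,2]
R6: Y=0.005714+0.000j on G[4,3]
C2: Y=0.000+0.2555j on G[4,2]
L2: Y=0.000-0.01086j on G[3,4]
C3: Y=0.000+0.2637j on G[1,0]
R7: Y=0.001377+0.000j on G[0,2]
V1: row V4−V1=17, i_V1 at 4,1
solve → V1=2.487+0.2141j, V2=22.05+0.4042j, V3=2.465+0.1843j, V4=19.49+0.2141j
aux → i_V1=-0.3187+0.8402j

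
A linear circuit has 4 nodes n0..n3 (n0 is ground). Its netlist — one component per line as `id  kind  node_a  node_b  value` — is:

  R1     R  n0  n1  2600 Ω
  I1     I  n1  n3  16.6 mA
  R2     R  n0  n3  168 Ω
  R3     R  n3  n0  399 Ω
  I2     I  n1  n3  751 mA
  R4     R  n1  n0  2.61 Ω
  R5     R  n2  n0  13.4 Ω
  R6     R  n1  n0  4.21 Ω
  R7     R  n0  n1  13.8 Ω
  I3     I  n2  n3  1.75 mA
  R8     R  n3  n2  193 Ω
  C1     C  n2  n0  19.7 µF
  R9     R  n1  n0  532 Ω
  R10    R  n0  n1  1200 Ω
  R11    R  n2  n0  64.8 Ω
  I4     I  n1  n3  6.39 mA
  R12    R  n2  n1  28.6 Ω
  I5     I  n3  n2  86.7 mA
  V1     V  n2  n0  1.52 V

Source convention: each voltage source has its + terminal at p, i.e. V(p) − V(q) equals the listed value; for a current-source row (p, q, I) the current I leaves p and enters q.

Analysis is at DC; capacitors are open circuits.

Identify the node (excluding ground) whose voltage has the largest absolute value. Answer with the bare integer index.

3

Element admittances at DC:
  Y(R1) = 0.0003846 S between n0,n1
  I1: injects 0.0166 A into n3 (from n1)
  Y(R2) = 0.005952 S between n0,n3
  Y(R3) = 0.002506 S between n3,n0
  I2: injects 0.751 A into n3 (from n1)
  Y(R4) = 0.3831 S between n1,n0
  Y(R5) = 0.07463 S between n2,n0
  Y(R6) = 0.2375 S between n1,n0
  Y(R7) = 0.07246 S between n0,n1
  I3: injects 0.00175 A into n3 (from n2)
  Y(R8) = 0.005181 S between n3,n2
  Y(C1) = 0.000 S between n2,n0
  Y(R9) = 0.001880 S between n1,n0
  Y(R10) = 0.0008333 S between n0,n1
  Y(R11) = 0.01543 S between n2,n0
  I4: injects 0.00639 A into n3 (from n1)
  Y(R12) = 0.03497 S between n2,n1
  I5: injects 0.0867 A into n2 (from n3)
  V1: constraint V(n2)−V(n0) = 1.52
Assemble and solve the 4×4 MNA system:
  V(n1)=-0.9858  V(n2)=1.520  V(n3)=51.09
  i(V1)=0.1173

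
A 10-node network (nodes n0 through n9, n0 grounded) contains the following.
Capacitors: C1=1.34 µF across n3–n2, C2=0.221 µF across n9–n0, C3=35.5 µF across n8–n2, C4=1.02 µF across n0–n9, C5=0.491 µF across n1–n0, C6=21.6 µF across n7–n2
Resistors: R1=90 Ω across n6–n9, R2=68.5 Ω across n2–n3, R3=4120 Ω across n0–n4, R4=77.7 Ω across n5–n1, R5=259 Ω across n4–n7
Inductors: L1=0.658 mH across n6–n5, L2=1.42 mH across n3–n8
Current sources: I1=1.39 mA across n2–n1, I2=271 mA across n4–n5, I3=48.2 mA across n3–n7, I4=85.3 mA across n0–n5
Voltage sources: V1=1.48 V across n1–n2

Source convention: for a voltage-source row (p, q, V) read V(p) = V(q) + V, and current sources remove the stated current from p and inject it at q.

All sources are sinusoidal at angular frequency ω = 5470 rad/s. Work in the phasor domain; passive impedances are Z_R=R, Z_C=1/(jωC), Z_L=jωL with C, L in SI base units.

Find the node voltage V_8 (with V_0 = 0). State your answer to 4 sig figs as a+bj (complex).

MNA unknowns: 9 node voltages V₁..V_9 plus 1 source current (V1)
C1: Y=0.000+0.007330j on G[3,2]
R1: Y=0.01111+0.000j on G[6,9]
L1: Y=0.000-0.2778j on G[6,5]
R2: Y=0.01460+0.000j on G[2,3]
I1: z[2]−=0.00139, z[1]+=0.00139
R3: Y=0.0002427+0.000j on G[0,4]
I2: z[4]−=0.271, z[5]+=0.271
R4: Y=0.01287+0.000j on G[5,1]
C2: Y=0.000+0.001209j on G[9,0]
C3: Y=0.000+0.1942j on G[8,2]
C4: Y=0.000+0.005579j on G[0,9]
I3: z[3]−=0.0482, z[7]+=0.0482
L2: Y=0.000-0.1287j on G[3,8]
R5: Y=0.003861+0.000j on G[4,7]
I4: z[0]−=0.0853, z[5]+=0.0853
C5: Y=0.000+0.002686j on G[1,0]
C6: Y=0.000+0.1182j on G[7,2]
V1: row V1−V2=1.48, i_V1 at 1,2
solve → V1=-9.695-7.462j, V2=-11.17-7.462j, V3=-11.18-7.591j, V4=-76.54-5.395j, V5=11.48-9.587j, V6=11.57-9.889j, V7=-11.16-5.734j, V8=-11.17-7.210j, V9=4.029-12.35j
aux → i_V1=0.2538-0.001309j

-11.17-7.210j V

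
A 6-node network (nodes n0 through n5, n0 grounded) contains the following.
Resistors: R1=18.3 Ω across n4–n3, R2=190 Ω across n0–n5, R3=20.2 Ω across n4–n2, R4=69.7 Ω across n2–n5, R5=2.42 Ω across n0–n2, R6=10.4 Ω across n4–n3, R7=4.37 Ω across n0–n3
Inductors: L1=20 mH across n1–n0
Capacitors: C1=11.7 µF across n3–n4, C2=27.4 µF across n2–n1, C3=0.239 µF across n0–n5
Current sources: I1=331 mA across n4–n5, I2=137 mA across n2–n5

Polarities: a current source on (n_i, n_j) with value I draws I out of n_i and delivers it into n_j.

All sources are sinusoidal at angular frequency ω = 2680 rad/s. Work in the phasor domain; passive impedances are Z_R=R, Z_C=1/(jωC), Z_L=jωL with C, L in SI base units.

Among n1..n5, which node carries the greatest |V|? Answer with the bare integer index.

5

MNA unknowns: 5 node voltages V₁..V_5
R1: Y=0.05464+0.000j on G[4,3]
L1: Y=0.000-0.01866j on G[1,0]
R2: Y=0.005263+0.000j on G[0,5]
C1: Y=0.000+0.03136j on G[3,4]
C2: Y=0.000+0.07343j on G[2,1]
R3: Y=0.04950+0.000j on G[4,2]
C3: Y=0.000+0.0006405j on G[0,5]
R4: Y=0.01435+0.000j on G[2,5]
I1: z[4]−=0.331, z[5]+=0.331
R5: Y=0.4132+0.000j on G[0,2]
R6: Y=0.09615+0.000j on G[4,3]
R7: Y=0.2288+0.000j on G[0,3]
I2: z[2]−=0.137, z[5]+=0.137
solve → V1=0.2676+0.008055j, V2=0.1996+0.006008j, V3=-0.9149-0.03825j, V4=-2.257+0.1828j, V5=23.99-0.7790j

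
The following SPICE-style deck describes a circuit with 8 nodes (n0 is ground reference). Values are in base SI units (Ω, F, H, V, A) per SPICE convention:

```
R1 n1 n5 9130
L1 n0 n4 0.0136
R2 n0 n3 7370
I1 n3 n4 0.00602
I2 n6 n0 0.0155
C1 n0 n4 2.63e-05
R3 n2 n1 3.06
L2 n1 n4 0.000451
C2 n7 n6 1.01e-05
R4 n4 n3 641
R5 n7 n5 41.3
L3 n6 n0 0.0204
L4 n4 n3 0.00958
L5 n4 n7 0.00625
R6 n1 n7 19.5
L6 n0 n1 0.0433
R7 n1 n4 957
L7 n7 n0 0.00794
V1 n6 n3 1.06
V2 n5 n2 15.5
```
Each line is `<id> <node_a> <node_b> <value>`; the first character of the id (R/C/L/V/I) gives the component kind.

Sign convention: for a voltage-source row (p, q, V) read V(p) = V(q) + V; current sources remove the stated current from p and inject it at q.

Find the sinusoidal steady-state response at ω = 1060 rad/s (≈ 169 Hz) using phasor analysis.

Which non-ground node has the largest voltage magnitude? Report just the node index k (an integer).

MNA unknowns: 7 node voltages V₁..V_7 plus 2 source currents (V1, V2)
R1: Y=0.0001095+0.000j on G[1,5]
L1: Y=0.000-0.06937j on G[0,4]
R2: Y=0.0001357+0.000j on G[0,3]
I1: z[3]−=0.00602, z[4]+=0.00602
I2: z[6]−=0.0155, z[0]+=0.0155
C1: Y=0.000+0.02788j on G[0,4]
R3: Y=0.3268+0.000j on G[2,1]
L2: Y=0.000-2.092j on G[1,4]
C2: Y=0.000+0.01071j on G[7,6]
R4: Y=0.001560+0.000j on G[4,3]
R5: Y=0.02421+0.000j on G[7,5]
L3: Y=0.000-0.04624j on G[6,0]
L4: Y=0.000-0.09848j on G[4,3]
L5: Y=0.000-0.1509j on G[4,7]
R6: Y=0.05128+0.000j on G[1,7]
L6: Y=0.000-0.02179j on G[0,1]
R7: Y=0.001045+0.000j on G[1,4]
L7: Y=0.000-0.1188j on G[7,0]
V1: row V6−V3=1.06, i_V1 at 6,3
V2: row V5−V2=15.5, i_V2 at 5,2
solve → V1=-0.5862-0.9852j, V2=-1.609-0.8707j, V3=-0.6856-0.8400j, V4=-0.5336-0.8544j, V5=13.89-0.8707j, V6=0.3744-0.8400j, V7=0.1471+0.6763j
aux → i_V1=0.007112+0.01488j, i_V2=-0.3344+0.03744j

5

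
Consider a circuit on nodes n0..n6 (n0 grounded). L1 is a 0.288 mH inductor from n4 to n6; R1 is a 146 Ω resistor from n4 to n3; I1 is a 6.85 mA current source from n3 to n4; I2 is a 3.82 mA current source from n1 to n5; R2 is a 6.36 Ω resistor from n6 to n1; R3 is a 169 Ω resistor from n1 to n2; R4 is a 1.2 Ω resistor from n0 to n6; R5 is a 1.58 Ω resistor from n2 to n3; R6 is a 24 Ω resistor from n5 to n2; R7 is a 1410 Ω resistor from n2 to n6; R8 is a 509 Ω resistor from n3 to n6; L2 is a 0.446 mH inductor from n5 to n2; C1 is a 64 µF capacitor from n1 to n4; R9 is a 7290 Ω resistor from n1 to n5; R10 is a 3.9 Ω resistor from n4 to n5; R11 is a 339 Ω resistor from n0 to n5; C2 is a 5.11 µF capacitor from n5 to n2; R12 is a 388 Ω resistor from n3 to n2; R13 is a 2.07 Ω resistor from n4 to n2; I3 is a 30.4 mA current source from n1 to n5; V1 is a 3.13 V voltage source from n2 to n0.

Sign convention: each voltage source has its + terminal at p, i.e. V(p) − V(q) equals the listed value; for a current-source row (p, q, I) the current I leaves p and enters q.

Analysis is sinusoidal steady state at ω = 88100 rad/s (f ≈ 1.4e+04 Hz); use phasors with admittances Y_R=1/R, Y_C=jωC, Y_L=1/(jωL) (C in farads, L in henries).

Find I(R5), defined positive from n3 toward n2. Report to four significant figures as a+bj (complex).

Apply KCL at each of the 6 non-ground nodes and solve the resulting linear system.
Node n1: branches {I2, R2, R3, C1, R9, I3} → V_1 = 2.599+0.1980j
Node n2: branches {R3, R5, R6, R7, L2, C2, R12, R13, V1} → V_2 = 3.130+0.000j
Node n3: branches {R1, I1, R5, R8, R12} → V_3 = 3.106+0.001235j
Node n4: branches {L1, R1, I1, C1, R10, R13} → V_4 = 2.606+0.1320j
Node n5: branches {I2, R6, L2, R9, R10, R11, C2, I3} → V_5 = 3.062+0.2089j
Node n6: branches {L1, R2, R4, R7, R8} → V_6 = 0.4273-0.05512j
Source currents: i(V1)=-0.3651+0.04532j

-0.01547+0.0007815j A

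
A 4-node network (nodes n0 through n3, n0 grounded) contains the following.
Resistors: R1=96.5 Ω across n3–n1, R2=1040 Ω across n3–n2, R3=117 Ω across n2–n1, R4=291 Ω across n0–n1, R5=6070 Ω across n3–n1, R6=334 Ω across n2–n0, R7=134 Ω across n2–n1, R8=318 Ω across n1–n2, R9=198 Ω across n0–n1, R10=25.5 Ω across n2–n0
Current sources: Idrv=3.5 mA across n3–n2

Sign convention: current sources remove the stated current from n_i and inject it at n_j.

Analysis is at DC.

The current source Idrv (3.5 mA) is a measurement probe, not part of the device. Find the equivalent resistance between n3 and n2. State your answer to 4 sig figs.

Apply KCL at each of the 3 non-ground nodes and solve the resulting linear system.
Node n1: branches {R1, R3, R4, R5, R7, R8, R9} → V_1 = -0.09853
Node n2: branches {R2, R3, R6, R7, R8, R10, Idrv} → V_2 = 0.01981
Node n3: branches {R1, R2, R5, Idrv} → V_3 = -0.3933

R_eq = 118.0 Ω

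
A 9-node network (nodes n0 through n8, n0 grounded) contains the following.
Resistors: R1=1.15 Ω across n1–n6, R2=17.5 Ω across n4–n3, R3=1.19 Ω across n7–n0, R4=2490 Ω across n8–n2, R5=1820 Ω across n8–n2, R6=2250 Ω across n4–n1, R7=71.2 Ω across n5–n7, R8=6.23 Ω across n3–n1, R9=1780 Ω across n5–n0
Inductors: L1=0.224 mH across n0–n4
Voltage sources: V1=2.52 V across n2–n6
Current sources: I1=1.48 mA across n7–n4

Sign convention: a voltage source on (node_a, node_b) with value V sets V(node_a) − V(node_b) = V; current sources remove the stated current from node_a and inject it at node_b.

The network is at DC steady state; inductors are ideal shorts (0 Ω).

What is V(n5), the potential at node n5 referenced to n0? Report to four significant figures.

MNA unknowns: 8 node voltages V₁..V_8 plus 2 source currents (L1, V1)
R1: Y=0.8696 on G[1,6]
R2: Y=0.05714 on G[4,3]
R3: Y=0.8403 on G[7,0]
R4: Y=0.0004016 on G[8,2]
R5: Y=0.0005495 on G[8,2]
R6: Y=0.0004444 on G[4,1]
R7: Y=0.01404 on G[5,7]
R8: Y=0.1605 on G[3,1]
R9: Y=0.0005618 on G[5,0]
L1: row V0−V4=0, i_L1 at 0,4
V1: row V2−V6=2.52, i_V1 at 2,6
I1: z[7]−=0.00148, z[4]+=0.00148
solve → V1=0.000, V2=2.520, V3=0.000, V4=0.000, V5=-0.001692, V6=0.000, V7=-0.001760, V8=2.520
aux → i_L1=-0.001480, i_V1=0.000

-0.001692 V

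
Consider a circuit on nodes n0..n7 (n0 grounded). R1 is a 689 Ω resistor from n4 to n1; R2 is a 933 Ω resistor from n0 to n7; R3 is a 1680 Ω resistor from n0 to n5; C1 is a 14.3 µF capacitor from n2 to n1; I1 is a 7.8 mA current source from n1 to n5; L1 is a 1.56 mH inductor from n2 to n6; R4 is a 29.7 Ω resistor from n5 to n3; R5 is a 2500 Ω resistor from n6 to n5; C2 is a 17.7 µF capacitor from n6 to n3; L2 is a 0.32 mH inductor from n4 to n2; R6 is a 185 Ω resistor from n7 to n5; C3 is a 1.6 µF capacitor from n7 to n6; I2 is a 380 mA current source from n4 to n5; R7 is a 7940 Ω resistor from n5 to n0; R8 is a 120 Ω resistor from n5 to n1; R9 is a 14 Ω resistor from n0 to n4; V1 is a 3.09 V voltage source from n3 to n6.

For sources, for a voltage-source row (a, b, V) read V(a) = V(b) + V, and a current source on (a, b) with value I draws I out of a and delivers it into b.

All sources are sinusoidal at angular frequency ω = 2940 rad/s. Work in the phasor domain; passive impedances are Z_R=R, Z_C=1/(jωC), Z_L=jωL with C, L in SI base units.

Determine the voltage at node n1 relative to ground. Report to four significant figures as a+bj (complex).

Element admittances at ω=2940 rad/s:
  Y(R1) = 0.001451+0.000j S between n4,n1
  Y(R2) = 0.001072+0.000j S between n0,n7
  Y(R3) = 0.0005952+0.000j S between n0,n5
  Y(C1) = 0.000+0.04204j S between n2,n1
  I1: injects 0.0078 A into n5 (from n1)
  Y(L1) = 0.000-0.2180j S between n2,n6
  Y(R4) = 0.03367+0.000j S between n5,n3
  Y(R5) = 0.0004000+0.000j S between n6,n5
  Y(C2) = 0.000+0.05204j S between n6,n3
  Y(L2) = 0.000-1.063j S between n4,n2
  Y(R6) = 0.005405+0.000j S between n7,n5
  Y(C3) = 0.000+0.004704j S between n7,n6
  I2: injects 0.38 A into n5 (from n4)
  Y(R7) = 0.0001259+0.000j S between n5,n0
  Y(R8) = 0.008333+0.000j S between n5,n1
  Y(R9) = 0.07143+0.000j S between n0,n4
  V1: constraint V(n3)−V(n6) = 3.09
Assemble and solve the 8×8 MNA system:
  V(n1)=0.2661-1.471j  V(n2)=-0.1908+0.3896j  V(n3)=2.962+1.710j  V(n4)=-0.1857+0.04516j  V(n5)=10.67+0.5697j  V(n6)=-0.1276+1.710j  V(n7)=5.199-3.393j
  i(V1)=0.2595-0.1992j

0.2661-1.471j V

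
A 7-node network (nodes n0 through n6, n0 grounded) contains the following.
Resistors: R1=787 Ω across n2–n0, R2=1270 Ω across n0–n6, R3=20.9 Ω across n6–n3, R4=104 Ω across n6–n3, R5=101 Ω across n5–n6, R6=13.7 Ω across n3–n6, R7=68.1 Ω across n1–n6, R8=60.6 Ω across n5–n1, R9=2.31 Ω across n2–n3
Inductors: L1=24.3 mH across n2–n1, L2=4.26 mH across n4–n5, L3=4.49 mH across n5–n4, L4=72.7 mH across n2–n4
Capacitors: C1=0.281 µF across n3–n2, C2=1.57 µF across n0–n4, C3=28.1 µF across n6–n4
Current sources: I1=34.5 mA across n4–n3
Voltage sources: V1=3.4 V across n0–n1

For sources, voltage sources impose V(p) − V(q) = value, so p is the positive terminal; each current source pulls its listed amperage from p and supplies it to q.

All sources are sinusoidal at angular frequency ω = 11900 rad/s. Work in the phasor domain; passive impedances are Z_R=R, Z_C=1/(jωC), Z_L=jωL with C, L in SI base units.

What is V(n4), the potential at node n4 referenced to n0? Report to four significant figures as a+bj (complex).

-2.466+1.869j V

Apply KCL at each of the 6 non-ground nodes and solve the resulting linear system.
Node n1: branches {L1, R7, R8, V1} → V_1 = -3.400+0.000j
Node n2: branches {R1, L1, C1, L4, R9} → V_2 = -2.330+1.808j
Node n3: branches {R3, R4, C1, I1, R6, R9} → V_3 = -2.323+1.805j
Node n4: branches {I1, L2, L3, C2, C3, L4} → V_4 = -2.466+1.869j
Node n5: branches {R5, L2, L3, R8} → V_5 = -2.106+1.196j
Node n6: branches {R2, R3, R4, R5, R6, R7, C3} → V_6 = -2.562+1.793j
Source currents: i(V1)=-0.03990-0.04237j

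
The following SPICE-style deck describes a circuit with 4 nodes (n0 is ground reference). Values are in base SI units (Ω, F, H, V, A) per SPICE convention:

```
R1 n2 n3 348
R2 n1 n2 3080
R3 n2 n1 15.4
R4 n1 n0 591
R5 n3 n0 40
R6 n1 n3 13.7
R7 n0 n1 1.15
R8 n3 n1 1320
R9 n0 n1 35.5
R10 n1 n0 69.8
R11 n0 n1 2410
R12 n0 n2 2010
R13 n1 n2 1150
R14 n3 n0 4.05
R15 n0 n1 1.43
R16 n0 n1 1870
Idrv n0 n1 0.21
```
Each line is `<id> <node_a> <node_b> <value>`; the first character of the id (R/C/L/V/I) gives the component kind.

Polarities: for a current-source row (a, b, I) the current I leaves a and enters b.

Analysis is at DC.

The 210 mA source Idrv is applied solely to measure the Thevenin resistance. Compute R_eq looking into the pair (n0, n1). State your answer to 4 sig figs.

R_eq = 0.5973 Ω

Element admittances at DC:
  Y(R1) = 0.002874 S between n2,n3
  Y(R2) = 0.0003247 S between n1,n2
  Y(R3) = 0.06494 S between n2,n1
  Y(R4) = 0.001692 S between n1,n0
  Y(R5) = 0.02500 S between n3,n0
  Y(R6) = 0.07299 S between n1,n3
  Y(R7) = 0.8696 S between n0,n1
  Y(R8) = 0.0007576 S between n3,n1
  Y(R9) = 0.02817 S between n0,n1
  Y(R10) = 0.01433 S between n1,n0
  Y(R11) = 0.0004149 S between n0,n1
  Y(R12) = 0.0004975 S between n0,n2
  Y(R13) = 0.0008696 S between n1,n2
  Y(R14) = 0.2469 S between n3,n0
  Y(R15) = 0.6993 S between n0,n1
  Y(R16) = 0.0005348 S between n0,n1
  Idrv: injects 0.21 A into n1 (from n0)
Assemble and solve the 3×3 MNA system:
  V(n1)=0.1254  V(n2)=0.1205  V(n3)=0.02754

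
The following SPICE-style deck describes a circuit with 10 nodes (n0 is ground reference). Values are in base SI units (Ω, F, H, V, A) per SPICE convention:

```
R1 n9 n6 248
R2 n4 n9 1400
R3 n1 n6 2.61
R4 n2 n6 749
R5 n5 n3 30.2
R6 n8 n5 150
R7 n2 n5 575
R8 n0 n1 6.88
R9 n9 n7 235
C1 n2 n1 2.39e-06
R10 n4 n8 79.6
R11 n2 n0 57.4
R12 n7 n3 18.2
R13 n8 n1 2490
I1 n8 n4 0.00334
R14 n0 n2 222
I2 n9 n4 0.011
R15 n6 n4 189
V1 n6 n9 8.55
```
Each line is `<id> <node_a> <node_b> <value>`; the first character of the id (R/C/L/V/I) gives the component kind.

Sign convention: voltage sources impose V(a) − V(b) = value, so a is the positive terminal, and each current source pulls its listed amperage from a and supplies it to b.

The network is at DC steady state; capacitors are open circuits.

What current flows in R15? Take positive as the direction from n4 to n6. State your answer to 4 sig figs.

Element admittances at DC:
  Y(R1) = 0.004032 S between n9,n6
  Y(R2) = 0.0007143 S between n4,n9
  Y(R3) = 0.3831 S between n1,n6
  Y(R4) = 0.001335 S between n2,n6
  Y(R5) = 0.03311 S between n5,n3
  Y(R6) = 0.006667 S between n8,n5
  Y(R7) = 0.001739 S between n2,n5
  Y(R8) = 0.1453 S between n0,n1
  Y(R9) = 0.004255 S between n9,n7
  Y(C1) = 0.000 S between n2,n1
  Y(R10) = 0.01256 S between n4,n8
  Y(R11) = 0.01742 S between n2,n0
  Y(R12) = 0.05495 S between n7,n3
  Y(R13) = 0.0004016 S between n8,n1
  I1: injects 0.00334 A into n4 (from n8)
  Y(R14) = 0.004505 S between n0,n2
  I2: injects 0.011 A into n4 (from n9)
  Y(R15) = 0.005291 S between n6,n4
  V1: constraint V(n6)−V(n9) = 8.55
Assemble and solve the 10×10 MNA system:
  V(n1)=0.03780  V(n2)=-0.2506  V(n3)=-4.161  V(n4)=-0.8657  V(n5)=-3.644  V(n6)=0.05423  V(n7)=-4.472  V(n8)=-1.961  V(n9)=-8.496
  i(V1)=-0.04605

-0.004867 A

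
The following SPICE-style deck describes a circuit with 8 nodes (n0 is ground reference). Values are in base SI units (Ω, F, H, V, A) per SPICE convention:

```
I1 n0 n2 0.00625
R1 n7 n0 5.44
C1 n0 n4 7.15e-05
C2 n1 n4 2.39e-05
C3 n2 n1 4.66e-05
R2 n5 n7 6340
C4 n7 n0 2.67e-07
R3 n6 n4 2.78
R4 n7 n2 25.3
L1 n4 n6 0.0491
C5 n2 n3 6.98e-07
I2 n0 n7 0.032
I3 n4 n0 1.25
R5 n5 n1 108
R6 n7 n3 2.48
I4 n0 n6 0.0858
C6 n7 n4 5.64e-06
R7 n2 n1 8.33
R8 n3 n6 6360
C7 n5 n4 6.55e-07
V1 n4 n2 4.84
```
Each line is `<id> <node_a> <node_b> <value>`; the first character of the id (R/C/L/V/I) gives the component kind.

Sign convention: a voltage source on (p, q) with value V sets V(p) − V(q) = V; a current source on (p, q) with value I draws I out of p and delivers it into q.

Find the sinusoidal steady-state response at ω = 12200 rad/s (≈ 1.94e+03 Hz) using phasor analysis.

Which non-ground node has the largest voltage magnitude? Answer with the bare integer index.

2

Element admittances at ω=12200 rad/s:
  I1: injects 0.00625 A into n2 (from n0)
  Y(R1) = 0.1838+0.000j S between n7,n0
  Y(C1) = 0.000+0.8723j S between n0,n4
  Y(C2) = 0.000+0.2916j S between n1,n4
  Y(C3) = 0.000+0.5685j S between n2,n1
  Y(R2) = 0.0001577+0.000j S between n5,n7
  Y(C4) = 0.000+0.003257j S between n7,n0
  Y(R3) = 0.3597+0.000j S between n6,n4
  Y(R4) = 0.03953+0.000j S between n7,n2
  Y(L1) = 0.000-0.001669j S between n4,n6
  Y(C5) = 0.000+0.008516j S between n2,n3
  I2: injects 0.032 A into n7 (from n0)
  I3: injects 1.25 A into n0 (from n4)
  Y(R5) = 0.009259+0.000j S between n5,n1
  Y(R6) = 0.4032+0.000j S between n7,n3
  I4: injects 0.0858 A into n6 (from n0)
  Y(C6) = 0.000+0.06881j S between n7,n4
  Y(R7) = 0.1200+0.000j S between n2,n1
  Y(R8) = 0.0001572+0.000j S between n3,n6
  Y(C7) = 0.000+0.007991j S between n5,n4
  V1: constraint V(n4)−V(n2) = 4.84
Assemble and solve the 8×8 MNA system:
  V(n1)=-3.281+1.294j  V(n2)=-4.908+1.083j  V(n3)=-0.9973+0.2579j  V(n4)=-0.06803+1.083j  V(n5)=-1.817+2.763j  V(n6)=0.1700+1.084j  V(n7)=-0.9804+0.3402j
  i(V1)=-0.2437-0.9544j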